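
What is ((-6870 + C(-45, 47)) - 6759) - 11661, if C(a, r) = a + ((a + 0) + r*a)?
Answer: -27495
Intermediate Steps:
C(a, r) = 2*a + a*r (C(a, r) = a + (a + a*r) = 2*a + a*r)
((-6870 + C(-45, 47)) - 6759) - 11661 = ((-6870 - 45*(2 + 47)) - 6759) - 11661 = ((-6870 - 45*49) - 6759) - 11661 = ((-6870 - 2205) - 6759) - 11661 = (-9075 - 6759) - 11661 = -15834 - 11661 = -27495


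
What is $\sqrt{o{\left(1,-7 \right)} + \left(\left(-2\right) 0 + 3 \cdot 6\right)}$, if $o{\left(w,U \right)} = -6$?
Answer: $2 \sqrt{3} \approx 3.4641$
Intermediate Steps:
$\sqrt{o{\left(1,-7 \right)} + \left(\left(-2\right) 0 + 3 \cdot 6\right)} = \sqrt{-6 + \left(\left(-2\right) 0 + 3 \cdot 6\right)} = \sqrt{-6 + \left(0 + 18\right)} = \sqrt{-6 + 18} = \sqrt{12} = 2 \sqrt{3}$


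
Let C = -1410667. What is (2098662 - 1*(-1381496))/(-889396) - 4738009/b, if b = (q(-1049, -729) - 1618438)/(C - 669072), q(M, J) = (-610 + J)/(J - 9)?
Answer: -3233899613652735860219/531149917141690 ≈ -6.0885e+6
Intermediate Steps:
q(M, J) = (-610 + J)/(-9 + J)
b = 1194405905/1534847382 (b = ((-610 - 729)/(-9 - 729) - 1618438)/(-1410667 - 669072) = (-1339/(-738) - 1618438)/(-2079739) = (-1/738*(-1339) - 1618438)*(-1/2079739) = (1339/738 - 1618438)*(-1/2079739) = -1194405905/738*(-1/2079739) = 1194405905/1534847382 ≈ 0.77819)
(2098662 - 1*(-1381496))/(-889396) - 4738009/b = (2098662 - 1*(-1381496))/(-889396) - 4738009/1194405905/1534847382 = (2098662 + 1381496)*(-1/889396) - 4738009*1534847382/1194405905 = 3480158*(-1/889396) - 7272120709542438/1194405905 = -1740079/444698 - 7272120709542438/1194405905 = -3233899613652735860219/531149917141690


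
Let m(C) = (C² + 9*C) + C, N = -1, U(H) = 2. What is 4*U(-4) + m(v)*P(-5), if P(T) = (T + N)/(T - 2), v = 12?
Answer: 1640/7 ≈ 234.29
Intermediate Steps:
m(C) = C² + 10*C
P(T) = (-1 + T)/(-2 + T) (P(T) = (T - 1)/(T - 2) = (-1 + T)/(-2 + T))
4*U(-4) + m(v)*P(-5) = 4*2 + (12*(10 + 12))*((-1 - 5)/(-2 - 5)) = 8 + (12*22)*(-6/(-7)) = 8 + 264*(-⅐*(-6)) = 8 + 264*(6/7) = 8 + 1584/7 = 1640/7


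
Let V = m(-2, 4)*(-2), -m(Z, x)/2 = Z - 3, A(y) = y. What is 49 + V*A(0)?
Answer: 49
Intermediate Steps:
m(Z, x) = 6 - 2*Z (m(Z, x) = -2*(Z - 3) = -2*(-3 + Z) = 6 - 2*Z)
V = -20 (V = (6 - 2*(-2))*(-2) = (6 + 4)*(-2) = 10*(-2) = -20)
49 + V*A(0) = 49 - 20*0 = 49 + 0 = 49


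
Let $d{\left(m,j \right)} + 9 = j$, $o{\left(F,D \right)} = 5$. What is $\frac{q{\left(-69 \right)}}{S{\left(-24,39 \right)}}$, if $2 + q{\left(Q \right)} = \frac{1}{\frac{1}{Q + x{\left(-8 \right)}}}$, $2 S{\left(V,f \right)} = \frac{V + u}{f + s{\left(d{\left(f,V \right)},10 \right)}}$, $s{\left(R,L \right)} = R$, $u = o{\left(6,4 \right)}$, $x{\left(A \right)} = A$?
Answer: $\frac{948}{19} \approx 49.895$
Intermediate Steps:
$d{\left(m,j \right)} = -9 + j$
$u = 5$
$S{\left(V,f \right)} = \frac{5 + V}{2 \left(-9 + V + f\right)}$ ($S{\left(V,f \right)} = \frac{\left(V + 5\right) \frac{1}{f + \left(-9 + V\right)}}{2} = \frac{\left(5 + V\right) \frac{1}{-9 + V + f}}{2} = \frac{\frac{1}{-9 + V + f} \left(5 + V\right)}{2} = \frac{5 + V}{2 \left(-9 + V + f\right)}$)
$q{\left(Q \right)} = -10 + Q$ ($q{\left(Q \right)} = -2 + \frac{1}{\frac{1}{Q - 8}} = -2 + \frac{1}{\frac{1}{-8 + Q}} = -2 + \left(-8 + Q\right) = -10 + Q$)
$\frac{q{\left(-69 \right)}}{S{\left(-24,39 \right)}} = \frac{-10 - 69}{\frac{1}{2} \frac{1}{-9 - 24 + 39} \left(5 - 24\right)} = - \frac{79}{\frac{1}{2} \cdot \frac{1}{6} \left(-19\right)} = - \frac{79}{- \frac{19}{12}} = \left(-79\right) \left(- \frac{12}{19}\right) = \frac{948}{19}$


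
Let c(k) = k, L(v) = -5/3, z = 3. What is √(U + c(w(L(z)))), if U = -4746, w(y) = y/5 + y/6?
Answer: I*√170878/6 ≈ 68.896*I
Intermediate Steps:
L(v) = -5/3 (L(v) = -5*⅓ = -5/3)
w(y) = 11*y/30 (w(y) = y*(⅕) + y*(⅙) = y/5 + y/6 = 11*y/30)
√(U + c(w(L(z)))) = √(-4746 + (11/30)*(-5/3)) = √(-4746 - 11/18) = √(-85439/18) = I*√170878/6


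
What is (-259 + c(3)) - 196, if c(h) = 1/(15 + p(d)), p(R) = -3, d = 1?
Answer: -5459/12 ≈ -454.92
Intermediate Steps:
c(h) = 1/12 (c(h) = 1/(15 - 3) = 1/12)
(-259 + c(3)) - 196 = (-259 + 1/12) - 196 = -3107/12 - 196 = -5459/12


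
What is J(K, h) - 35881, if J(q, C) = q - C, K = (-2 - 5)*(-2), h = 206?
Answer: -36073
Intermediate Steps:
K = 14 (K = -7*(-2) = 14)
J(K, h) - 35881 = (14 - 1*206) - 35881 = (14 - 206) - 35881 = -192 - 35881 = -36073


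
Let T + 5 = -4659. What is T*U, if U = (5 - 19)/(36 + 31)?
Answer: 65296/67 ≈ 974.57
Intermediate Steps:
T = -4664 (T = -5 - 4659 = -4664)
U = -14/67 ≈ -0.20896
T*U = -4664*(-14/67) = 65296/67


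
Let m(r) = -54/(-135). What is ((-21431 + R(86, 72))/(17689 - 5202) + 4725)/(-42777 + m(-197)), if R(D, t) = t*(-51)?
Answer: -294879860/2670757021 ≈ -0.11041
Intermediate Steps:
R(D, t) = -51*t
m(r) = ⅖ (m(r) = -54*(-1/135) = ⅖)
((-21431 + R(86, 72))/(17689 - 5202) + 4725)/(-42777 + m(-197)) = ((-21431 - 51*72)/(17689 - 5202) + 4725)/(-42777 + ⅖) = ((-21431 - 3672)/12487 + 4725)/(-213883/5) = (-25103*1/12487 + 4725)*(-5/213883) = (-25103/12487 + 4725)*(-5/213883) = (58975972/12487)*(-5/213883) = -294879860/2670757021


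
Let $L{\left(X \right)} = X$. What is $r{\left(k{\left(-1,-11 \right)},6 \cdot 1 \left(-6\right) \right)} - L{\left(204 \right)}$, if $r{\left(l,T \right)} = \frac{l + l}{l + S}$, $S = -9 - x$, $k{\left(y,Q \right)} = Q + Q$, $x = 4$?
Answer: $- \frac{7096}{35} \approx -202.74$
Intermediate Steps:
$k{\left(y,Q \right)} = 2 Q$
$S = -13$ ($S = -9 - 4 = -13$)
$r{\left(l,T \right)} = \frac{2 l}{-13 + l}$ ($r{\left(l,T \right)} = \frac{l + l}{l - 13} = \frac{2 l}{-13 + l}$)
$r{\left(k{\left(-1,-11 \right)},6 \cdot 1 \left(-6\right) \right)} - L{\left(204 \right)} = \frac{2 \cdot 2 \left(-11\right)}{-13 + 2 \left(-11\right)} - 204 = 2 \left(-22\right) \frac{1}{-13 - 22} - 204 = 2 \left(-22\right) \frac{1}{-35} - 204 = 2 \left(-22\right) \left(- \frac{1}{35}\right) - 204 = \frac{44}{35} - 204 = - \frac{7096}{35}$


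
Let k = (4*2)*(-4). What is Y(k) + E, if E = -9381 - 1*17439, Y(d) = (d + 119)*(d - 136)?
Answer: -41436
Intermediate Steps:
k = -32 (k = 8*(-4) = -32)
Y(d) = (-136 + d)*(119 + d) (Y(d) = (119 + d)*(-136 + d) = (-136 + d)*(119 + d))
E = -26820 (E = -9381 - 17439 = -26820)
Y(k) + E = (-16184 + (-32)**2 - 17*(-32)) - 26820 = (-16184 + 1024 + 544) - 26820 = -14616 - 26820 = -41436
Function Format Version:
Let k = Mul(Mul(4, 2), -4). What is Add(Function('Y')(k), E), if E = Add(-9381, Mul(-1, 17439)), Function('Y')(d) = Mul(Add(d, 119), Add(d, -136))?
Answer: -41436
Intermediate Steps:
k = -32 (k = Mul(8, -4) = -32)
Function('Y')(d) = Mul(Add(-136, d), Add(119, d)) (Function('Y')(d) = Mul(Add(119, d), Add(-136, d)) = Mul(Add(-136, d), Add(119, d)))
E = -26820 (E = Add(-9381, -17439) = -26820)
Add(Function('Y')(k), E) = Add(Add(-16184, Pow(-32, 2), Mul(-17, -32)), -26820) = Add(Add(-16184, 1024, 544), -26820) = Add(-14616, -26820) = -41436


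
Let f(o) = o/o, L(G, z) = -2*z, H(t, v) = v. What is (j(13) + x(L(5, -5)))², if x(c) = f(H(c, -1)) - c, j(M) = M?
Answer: 16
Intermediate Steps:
f(o) = 1
x(c) = 1 - c
(j(13) + x(L(5, -5)))² = (13 + (1 - (-2)*(-5)))² = (13 + (1 - 1*10))² = (13 + (1 - 10))² = (13 - 9)² = 4² = 16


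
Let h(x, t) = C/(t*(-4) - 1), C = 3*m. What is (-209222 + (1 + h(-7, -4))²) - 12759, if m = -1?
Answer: -5549509/25 ≈ -2.2198e+5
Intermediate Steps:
C = -3 (C = 3*(-1) = -3)
h(x, t) = -3/(-1 - 4*t) (h(x, t) = -3/(t*(-4) - 1) = -3/(-4*t - 1) = -3/(-1 - 4*t))
(-209222 + (1 + h(-7, -4))²) - 12759 = (-209222 + (1 + 3/(1 + 4*(-4)))²) - 12759 = (-209222 + (1 + 3/(1 - 16))²) - 12759 = (-209222 + (1 + 3/(-15))²) - 12759 = (-209222 + (1 + 3*(-1/15))²) - 12759 = (-209222 + (1 - ⅕)²) - 12759 = (-209222 + (⅘)²) - 12759 = (-209222 + 16/25) - 12759 = -5230534/25 - 12759 = -5549509/25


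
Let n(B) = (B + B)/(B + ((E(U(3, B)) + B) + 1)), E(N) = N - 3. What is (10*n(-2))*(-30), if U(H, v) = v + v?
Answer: -120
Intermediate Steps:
U(H, v) = 2*v
E(N) = -3 + N
n(B) = 2*B/(-2 + 4*B) (n(B) = (B + B)/(B + (((-3 + 2*B) + B) + 1)) = (2*B)/(B + ((-3 + 3*B) + 1)) = (2*B)/(B + (-2 + 3*B)) = (2*B)/(-2 + 4*B) = 2*B/(-2 + 4*B))
(10*n(-2))*(-30) = (10*(-2/(-1 + 2*(-2))))*(-30) = (10*(-2/(-1 - 4)))*(-30) = (10*(-2/(-5)))*(-30) = (10*(-2*(-1/5)))*(-30) = (10*(2/5))*(-30) = 4*(-30) = -120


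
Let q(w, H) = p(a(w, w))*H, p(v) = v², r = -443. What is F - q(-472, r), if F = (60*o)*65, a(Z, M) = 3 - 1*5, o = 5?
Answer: 21272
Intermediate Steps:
a(Z, M) = -2 (a(Z, M) = 3 - 5 = -2)
F = 19500 (F = (60*5)*65 = 300*65 = 19500)
q(w, H) = 4*H (q(w, H) = (-2)²*H = 4*H)
F - q(-472, r) = 19500 - 4*(-443) = 19500 - 1*(-1772) = 19500 + 1772 = 21272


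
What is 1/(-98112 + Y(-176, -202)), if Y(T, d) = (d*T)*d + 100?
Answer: -1/7279516 ≈ -1.3737e-7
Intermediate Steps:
Y(T, d) = 100 + T*d² (Y(T, d) = (T*d)*d + 100 = T*d² + 100 = 100 + T*d²)
1/(-98112 + Y(-176, -202)) = 1/(-98112 + (100 - 176*(-202)²)) = 1/(-98112 + (100 - 176*40804)) = 1/(-98112 + (100 - 7181504)) = 1/(-98112 - 7181404) = 1/(-7279516) = -1/7279516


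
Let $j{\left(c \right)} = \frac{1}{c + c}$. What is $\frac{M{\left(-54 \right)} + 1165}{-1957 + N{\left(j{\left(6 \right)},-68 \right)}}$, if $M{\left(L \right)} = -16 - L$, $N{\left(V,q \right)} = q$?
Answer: $- \frac{401}{675} \approx -0.59407$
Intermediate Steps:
$j{\left(c \right)} = \frac{1}{2 c}$
$\frac{M{\left(-54 \right)} + 1165}{-1957 + N{\left(j{\left(6 \right)},-68 \right)}} = \frac{\left(-16 - -54\right) + 1165}{-1957 - 68} = \frac{\left(-16 + 54\right) + 1165}{-2025} = \left(38 + 1165\right) \left(- \frac{1}{2025}\right) = 1203 \left(- \frac{1}{2025}\right) = - \frac{401}{675}$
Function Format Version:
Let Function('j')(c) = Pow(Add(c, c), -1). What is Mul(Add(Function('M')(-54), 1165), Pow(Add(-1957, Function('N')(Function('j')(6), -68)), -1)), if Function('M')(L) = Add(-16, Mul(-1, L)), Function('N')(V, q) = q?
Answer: Rational(-401, 675) ≈ -0.59407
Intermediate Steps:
Function('j')(c) = Mul(Rational(1, 2), Pow(c, -1)) (Function('j')(c) = Pow(Mul(2, c), -1) = Mul(Rational(1, 2), Pow(c, -1)))
Mul(Add(Function('M')(-54), 1165), Pow(Add(-1957, Function('N')(Function('j')(6), -68)), -1)) = Mul(Add(Add(-16, Mul(-1, -54)), 1165), Pow(Add(-1957, -68), -1)) = Mul(Add(Add(-16, 54), 1165), Pow(-2025, -1)) = Mul(Add(38, 1165), Rational(-1, 2025)) = Mul(1203, Rational(-1, 2025)) = Rational(-401, 675)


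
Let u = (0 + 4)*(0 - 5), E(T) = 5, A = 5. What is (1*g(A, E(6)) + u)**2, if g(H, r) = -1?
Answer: 441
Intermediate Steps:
u = -20 (u = 4*(-5) = -20)
(1*g(A, E(6)) + u)**2 = (1*(-1) - 20)**2 = (-1 - 20)**2 = (-21)**2 = 441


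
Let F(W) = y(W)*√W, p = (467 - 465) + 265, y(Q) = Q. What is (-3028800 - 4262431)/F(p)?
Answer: -7291231*√267/71289 ≈ -1671.2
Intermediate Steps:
p = 267 (p = 2 + 265 = 267)
F(W) = W^(3/2) (F(W) = W*√W = W^(3/2))
(-3028800 - 4262431)/F(p) = (-3028800 - 4262431)/(267^(3/2)) = -7291231*√267/71289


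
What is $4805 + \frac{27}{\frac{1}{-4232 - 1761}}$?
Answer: $-157006$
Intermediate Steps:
$4805 + \frac{27}{\frac{1}{-4232 - 1761}} = 4805 + \frac{27}{\frac{1}{-5993}} = 4805 + \frac{27}{- \frac{1}{5993}} = 4805 + 27 \left(-5993\right) = 4805 - 161811 = -157006$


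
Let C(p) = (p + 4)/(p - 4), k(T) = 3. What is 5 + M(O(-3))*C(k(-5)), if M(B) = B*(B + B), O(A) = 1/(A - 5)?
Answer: 153/32 ≈ 4.7813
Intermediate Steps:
O(A) = 1/(-5 + A)
M(B) = 2*B² (M(B) = B*(2*B) = 2*B²)
C(p) = (4 + p)/(-4 + p)
5 + M(O(-3))*C(k(-5)) = 5 + (2*(1/(-5 - 3))²)*((4 + 3)/(-4 + 3)) = 5 + (2*(1/(-8))²)*(7/(-1)) = 5 + (2*(-⅛)²)*(-1*7) = 5 + (2*(1/64))*(-7) = 5 + (1/32)*(-7) = 5 - 7/32 = 153/32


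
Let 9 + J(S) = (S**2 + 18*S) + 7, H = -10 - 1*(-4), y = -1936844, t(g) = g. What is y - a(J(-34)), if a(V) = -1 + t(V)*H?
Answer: -1933591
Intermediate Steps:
H = -6 (H = -10 + 4 = -6)
J(S) = -2 + S**2 + 18*S (J(S) = -9 + ((S**2 + 18*S) + 7) = -9 + (7 + S**2 + 18*S) = -2 + S**2 + 18*S)
a(V) = -1 - 6*V (a(V) = -1 + V*(-6) = -1 - 6*V)
y - a(J(-34)) = -1936844 - (-1 - 6*(-2 + (-34)**2 + 18*(-34))) = -1936844 - (-1 - 6*(-2 + 1156 - 612)) = -1936844 - (-1 - 6*542) = -1936844 - (-1 - 3252) = -1936844 - 1*(-3253) = -1936844 + 3253 = -1933591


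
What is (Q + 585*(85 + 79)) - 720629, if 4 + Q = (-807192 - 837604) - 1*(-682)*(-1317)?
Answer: -3167683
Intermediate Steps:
Q = -2542994 (Q = -4 + ((-807192 - 837604) - 1*(-682)*(-1317)) = -4 + (-1644796 + 682*(-1317)) = -4 + (-1644796 - 898194) = -4 - 2542990 = -2542994)
(Q + 585*(85 + 79)) - 720629 = (-2542994 + 585*(85 + 79)) - 720629 = (-2542994 + 585*164) - 720629 = (-2542994 + 95940) - 720629 = -2447054 - 720629 = -3167683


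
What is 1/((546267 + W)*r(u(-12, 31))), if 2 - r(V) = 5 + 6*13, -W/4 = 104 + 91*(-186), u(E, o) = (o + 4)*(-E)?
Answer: -1/49697955 ≈ -2.0122e-8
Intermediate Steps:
u(E, o) = -E*(4 + o) (u(E, o) = (4 + o)*(-E) = -E*(4 + o))
W = 67288 (W = -4*(104 + 91*(-186)) = -4*(104 - 16926) = -4*(-16822) = 67288)
r(V) = -81 (r(V) = 2 - (5 + 6*13) = 2 - (5 + 78) = 2 - 1*83 = 2 - 83 = -81)
1/((546267 + W)*r(u(-12, 31))) = 1/((546267 + 67288)*(-81)) = -1/81/613555 = (1/613555)*(-1/81) = -1/49697955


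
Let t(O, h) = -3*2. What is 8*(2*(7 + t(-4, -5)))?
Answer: 16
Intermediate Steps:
t(O, h) = -6
8*(2*(7 + t(-4, -5))) = 8*(2*(7 - 6)) = 8*(2*1) = 8*2 = 16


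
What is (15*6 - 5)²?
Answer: 7225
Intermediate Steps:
(15*6 - 5)² = (90 - 5)² = 85² = 7225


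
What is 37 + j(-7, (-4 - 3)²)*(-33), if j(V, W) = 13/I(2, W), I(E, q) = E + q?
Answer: 486/17 ≈ 28.588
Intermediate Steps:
j(V, W) = 13/(2 + W)
37 + j(-7, (-4 - 3)²)*(-33) = 37 + (13/(2 + (-4 - 3)²))*(-33) = 37 + (13/(2 + (-7)²))*(-33) = 37 + (13/(2 + 49))*(-33) = 37 + (13/51)*(-33) = 37 - 143/17 = 486/17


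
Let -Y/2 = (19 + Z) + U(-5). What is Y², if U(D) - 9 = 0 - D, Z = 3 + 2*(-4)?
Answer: 3136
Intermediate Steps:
Z = -5 (Z = 3 - 8 = -5)
U(D) = 9 - D (U(D) = 9 + (0 - D) = 9 - D)
Y = -56 (Y = -2*((19 - 5) + (9 - 1*(-5))) = -2*(14 + (9 + 5)) = -2*(14 + 14) = -2*28 = -56)
Y² = (-56)² = 3136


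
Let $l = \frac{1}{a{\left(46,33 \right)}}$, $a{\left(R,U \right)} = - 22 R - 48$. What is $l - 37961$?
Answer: $- \frac{40238661}{1060} \approx -37961.0$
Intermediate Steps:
$a{\left(R,U \right)} = -48 - 22 R$
$l = - \frac{1}{1060}$ ($l = \frac{1}{-48 - 1012} = \frac{1}{-1060} = - \frac{1}{1060} \approx -0.0009434$)
$l - 37961 = - \frac{1}{1060} - 37961 = - \frac{40238661}{1060}$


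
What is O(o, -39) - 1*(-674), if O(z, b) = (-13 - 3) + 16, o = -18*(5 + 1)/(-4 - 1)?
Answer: 674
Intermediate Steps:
o = 108/5 (o = -108/(-5) = -108*(-1)/5 = -18*(-6/5) = 108/5 ≈ 21.600)
O(z, b) = 0 (O(z, b) = -16 + 16 = 0)
O(o, -39) - 1*(-674) = 0 - 1*(-674) = 0 + 674 = 674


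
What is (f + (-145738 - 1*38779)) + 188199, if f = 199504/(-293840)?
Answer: 67607461/18365 ≈ 3681.3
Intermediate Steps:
f = -12469/18365 (f = 199504*(-1/293840) = -12469/18365 ≈ -0.67895)
(f + (-145738 - 1*38779)) + 188199 = (-12469/18365 + (-145738 - 1*38779)) + 188199 = (-12469/18365 + (-145738 - 38779)) + 188199 = (-12469/18365 - 184517) + 188199 = -3388667174/18365 + 188199 = 67607461/18365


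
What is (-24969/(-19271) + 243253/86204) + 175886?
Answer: 41742174441409/237319612 ≈ 1.7589e+5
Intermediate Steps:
(-24969/(-19271) + 243253/86204) + 175886 = (-24969*(-1/19271) + 243253*(1/86204)) + 175886 = (3567/2753 + 243253/86204) + 175886 = 977165177/237319612 + 175886 = 41742174441409/237319612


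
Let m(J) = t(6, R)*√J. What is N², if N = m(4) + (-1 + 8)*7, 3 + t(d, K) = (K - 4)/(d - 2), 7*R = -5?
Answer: 323761/196 ≈ 1651.8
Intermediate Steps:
R = -5/7 (R = (⅐)*(-5) = -5/7 ≈ -0.71429)
t(d, K) = -3 + (-4 + K)/(-2 + d) (t(d, K) = -3 + (K - 4)/(d - 2) = -3 + (-4 + K)/(-2 + d))
m(J) = -117*√J/28 (m(J) = ((2 - 5/7 - 3*6)/(-2 + 6))*√J = ((2 - 5/7 - 18)/4)*√J = ((¼)*(-117/7))*√J = -117*√J/28)
N = 569/14 (N = -117*√4/28 + (-1 + 8)*7 = -117/28*2 + 7*7 = -117/14 + 49 = 569/14 ≈ 40.643)
N² = (569/14)² = 323761/196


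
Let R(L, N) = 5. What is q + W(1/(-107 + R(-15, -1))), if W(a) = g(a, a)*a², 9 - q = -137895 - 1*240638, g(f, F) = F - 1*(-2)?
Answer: 401711798939/1061208 ≈ 3.7854e+5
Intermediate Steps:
g(f, F) = 2 + F (g(f, F) = F + 2 = 2 + F)
q = 378542 (q = 9 - (-137895 - 1*240638) = 9 - (-137895 - 240638) = 9 - 1*(-378533) = 9 + 378533 = 378542)
W(a) = a²*(2 + a) (W(a) = (2 + a)*a² = a²*(2 + a))
q + W(1/(-107 + R(-15, -1))) = 378542 + (1/(-107 + 5))²*(2 + 1/(-107 + 5)) = 378542 + (1/(-102))²*(2 + 1/(-102)) = 378542 + (-1/102)²*(2 - 1/102) = 378542 + (1/10404)*(203/102) = 378542 + 203/1061208 = 401711798939/1061208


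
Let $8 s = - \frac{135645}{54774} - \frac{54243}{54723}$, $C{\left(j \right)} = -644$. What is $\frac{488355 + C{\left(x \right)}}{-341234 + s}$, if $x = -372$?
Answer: $- \frac{76437321927792}{53480537127937} \approx -1.4293$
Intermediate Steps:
$s = - \frac{67934689}{156726672}$ ($s = \frac{- \frac{135645}{54774} - \frac{54243}{54723}}{8} = \frac{\left(-135645\right) \frac{1}{54774} - \frac{18081}{18241}}{8} = \frac{- \frac{45215}{18258} - \frac{18081}{18241}}{8} = \frac{1}{8} \left(- \frac{67934689}{19590834}\right) = - \frac{67934689}{156726672} \approx -0.43346$)
$\frac{488355 + C{\left(x \right)}}{-341234 + s} = \frac{488355 - 644}{-341234 - \frac{67934689}{156726672}} = \frac{487711}{- \frac{53480537127937}{156726672}} = 487711 \left(- \frac{156726672}{53480537127937}\right) = - \frac{76437321927792}{53480537127937}$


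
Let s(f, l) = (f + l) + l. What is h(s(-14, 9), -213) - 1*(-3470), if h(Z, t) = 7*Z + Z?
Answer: 3502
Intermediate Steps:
s(f, l) = f + 2*l
h(Z, t) = 8*Z
h(s(-14, 9), -213) - 1*(-3470) = 8*(-14 + 2*9) - 1*(-3470) = 8*(-14 + 18) + 3470 = 8*4 + 3470 = 32 + 3470 = 3502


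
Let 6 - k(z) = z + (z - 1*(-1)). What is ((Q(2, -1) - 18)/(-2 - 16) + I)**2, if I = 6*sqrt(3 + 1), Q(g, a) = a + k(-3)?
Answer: 12544/81 ≈ 154.86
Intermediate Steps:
k(z) = 5 - 2*z (k(z) = 6 - (z + (z - 1*(-1))) = 6 - (z + (z + 1)) = 6 - (z + (1 + z)) = 6 - (1 + 2*z) = 6 + (-1 - 2*z) = 5 - 2*z)
Q(g, a) = 11 + a (Q(g, a) = a + (5 - 2*(-3)) = a + (5 + 6) = a + 11 = 11 + a)
I = 12 (I = 6*sqrt(4) = 6*2 = 12)
((Q(2, -1) - 18)/(-2 - 16) + I)**2 = (((11 - 1) - 18)/(-2 - 16) + 12)**2 = ((10 - 18)/(-18) + 12)**2 = (-8*(-1/18) + 12)**2 = (4/9 + 12)**2 = (112/9)**2 = 12544/81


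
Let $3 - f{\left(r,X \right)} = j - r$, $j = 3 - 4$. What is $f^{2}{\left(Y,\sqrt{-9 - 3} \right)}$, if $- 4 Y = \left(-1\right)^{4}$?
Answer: $\frac{225}{16} \approx 14.063$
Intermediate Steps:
$j = -1$ ($j = 3 - 4 = -1$)
$Y = - \frac{1}{4}$ ($Y = - \frac{\left(-1\right)^{4}}{4} = \left(- \frac{1}{4}\right) 1 = - \frac{1}{4} \approx -0.25$)
$f{\left(r,X \right)} = 4 + r$ ($f{\left(r,X \right)} = 3 - \left(-1 - r\right) = 3 + \left(1 + r\right) = 4 + r$)
$f^{2}{\left(Y,\sqrt{-9 - 3} \right)} = \left(4 - \frac{1}{4}\right)^{2} = \left(\frac{15}{4}\right)^{2} = \frac{225}{16}$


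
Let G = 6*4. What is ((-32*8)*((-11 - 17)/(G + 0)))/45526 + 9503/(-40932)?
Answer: -210204277/931735116 ≈ -0.22561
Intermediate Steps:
G = 24
((-32*8)*((-11 - 17)/(G + 0)))/45526 + 9503/(-40932) = ((-32*8)*((-11 - 17)/(24 + 0)))/45526 + 9503/(-40932) = -(-7168)/24*(1/45526) + 9503*(-1/40932) = -(-7168)/24*(1/45526) - 9503/40932 = -256*(-7/6)*(1/45526) - 9503/40932 = (896/3)*(1/45526) - 9503/40932 = 448/68289 - 9503/40932 = -210204277/931735116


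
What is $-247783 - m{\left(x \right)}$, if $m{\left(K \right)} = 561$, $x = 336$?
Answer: $-248344$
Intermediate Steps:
$-247783 - m{\left(x \right)} = -247783 - 561 = -248344$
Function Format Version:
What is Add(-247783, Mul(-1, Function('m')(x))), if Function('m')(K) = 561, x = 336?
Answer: -248344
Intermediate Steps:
Add(-247783, Mul(-1, Function('m')(x))) = Add(-247783, Mul(-1, 561)) = Add(-247783, -561) = -248344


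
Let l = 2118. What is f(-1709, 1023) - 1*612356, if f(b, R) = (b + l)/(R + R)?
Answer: -1252879967/2046 ≈ -6.1236e+5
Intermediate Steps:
f(b, R) = (2118 + b)/(2*R) (f(b, R) = (b + 2118)/(R + R) = (2118 + b)/((2*R)) = (2118 + b)*(1/(2*R)) = (2118 + b)/(2*R))
f(-1709, 1023) - 1*612356 = (1/2)*(2118 - 1709)/1023 - 1*612356 = (1/2)*(1/1023)*409 - 612356 = 409/2046 - 612356 = -1252879967/2046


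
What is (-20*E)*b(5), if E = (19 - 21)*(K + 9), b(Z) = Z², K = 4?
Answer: 13000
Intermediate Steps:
E = -26 (E = (19 - 21)*(4 + 9) = -2*13 = -26)
(-20*E)*b(5) = -20*(-26)*5² = 520*25 = 13000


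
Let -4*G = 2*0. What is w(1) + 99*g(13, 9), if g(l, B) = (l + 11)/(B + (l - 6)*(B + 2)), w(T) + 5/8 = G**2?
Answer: 9289/344 ≈ 27.003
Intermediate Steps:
G = 0 (G = -0/2 = -1/4*0 = 0)
w(T) = -5/8 (w(T) = -5/8 + 0**2 = -5/8 + 0 = -5/8)
g(l, B) = (11 + l)/(B + (-6 + l)*(2 + B))
w(1) + 99*g(13, 9) = -5/8 + 99*((11 + 13)/(-12 - 5*9 + 2*13 + 9*13)) = -5/8 + 99*(24/(-12 - 45 + 26 + 117)) = -5/8 + 99*(24/86) = -5/8 + 99*((1/86)*24) = -5/8 + 99*(12/43) = -5/8 + 1188/43 = 9289/344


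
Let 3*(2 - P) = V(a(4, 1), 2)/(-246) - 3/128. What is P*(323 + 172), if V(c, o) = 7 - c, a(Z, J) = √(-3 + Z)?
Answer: 5236935/5248 ≈ 997.89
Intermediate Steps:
P = 31739/15744 (P = 2 - ((7 - √(-3 + 4))/(-246) - 3/128)/3 = 2 - ((7 - √1)*(-1/246) - 3*1/128)/3 = 2 - ((7 - 1*1)*(-1/246) - 3/128)/3 = 2 - ((7 - 1)*(-1/246) - 3/128)/3 = 2 - (6*(-1/246) - 3/128)/3 = 2 - (-1/41 - 3/128)/3 = 2 - ⅓*(-251/5248) = 2 + 251/15744 = 31739/15744 ≈ 2.0159)
P*(323 + 172) = 31739*(323 + 172)/15744 = (31739/15744)*495 = 5236935/5248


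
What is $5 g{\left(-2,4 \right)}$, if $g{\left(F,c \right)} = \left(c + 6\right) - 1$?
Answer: $45$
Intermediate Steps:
$g{\left(F,c \right)} = 5 + c$ ($g{\left(F,c \right)} = \left(6 + c\right) - 1 = 5 + c$)
$5 g{\left(-2,4 \right)} = 5 \left(5 + 4\right) = 5 \cdot 9 = 45$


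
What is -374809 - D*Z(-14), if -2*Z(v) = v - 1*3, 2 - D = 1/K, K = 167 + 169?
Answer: -251883055/672 ≈ -3.7483e+5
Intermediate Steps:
K = 336
D = 671/336 (D = 2 - 1/336 = 671/336 ≈ 1.9970)
Z(v) = 3/2 - v/2 (Z(v) = -(v - 1*3)/2 = -(v - 3)/2 = -(-3 + v)/2 = 3/2 - v/2)
-374809 - D*Z(-14) = -374809 - 671*(3/2 - ½*(-14))/336 = -374809 - 671*(3/2 + 7)/336 = -374809 - 671*17/(336*2) = -374809 - 1*11407/672 = -374809 - 11407/672 = -251883055/672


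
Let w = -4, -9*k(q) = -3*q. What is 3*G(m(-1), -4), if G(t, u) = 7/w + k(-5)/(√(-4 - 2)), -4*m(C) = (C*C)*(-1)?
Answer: -21/4 + 5*I*√6/6 ≈ -5.25 + 2.0412*I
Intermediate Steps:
k(q) = q/3 (k(q) = -(-1)*q/3 = q/3)
m(C) = C²/4 (m(C) = -C*C*(-1)/4 = -C²*(-1)/4 = -(-1)*C²/4 = C²/4)
G(t, u) = -7/4 + 5*I*√6/18 (G(t, u) = 7/(-4) + ((⅓)*(-5))/(√(-4 - 2)) = 7*(-¼) - 5*(-I*√6/6)/3 = -7/4 - 5*(-I*√6/6)/3 = -7/4 - (-5)*I*√6/18 = -7/4 + 5*I*√6/18)
3*G(m(-1), -4) = 3*(-7/4 + 5*I*√6/18) = -21/4 + 5*I*√6/6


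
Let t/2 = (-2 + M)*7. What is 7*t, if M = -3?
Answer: -490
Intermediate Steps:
t = -70 (t = 2*((-2 - 3)*7) = 2*(-5*7) = 2*(-35) = -70)
7*t = 7*(-70) = -490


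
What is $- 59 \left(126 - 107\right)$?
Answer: $-1121$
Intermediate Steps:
$- 59 \left(126 - 107\right) = \left(-59\right) 19 = -1121$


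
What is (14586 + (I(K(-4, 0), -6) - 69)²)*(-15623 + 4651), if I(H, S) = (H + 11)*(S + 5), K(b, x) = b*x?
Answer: -230258392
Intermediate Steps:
I(H, S) = (5 + S)*(11 + H) (I(H, S) = (11 + H)*(5 + S) = (5 + S)*(11 + H))
(14586 + (I(K(-4, 0), -6) - 69)²)*(-15623 + 4651) = (14586 + ((55 + 5*(-4*0) + 11*(-6) - 4*0*(-6)) - 69)²)*(-15623 + 4651) = (14586 + ((55 + 5*0 - 66 + 0*(-6)) - 69)²)*(-10972) = (14586 + ((55 + 0 - 66 + 0) - 69)²)*(-10972) = (14586 + (-11 - 69)²)*(-10972) = (14586 + (-80)²)*(-10972) = (14586 + 6400)*(-10972) = 20986*(-10972) = -230258392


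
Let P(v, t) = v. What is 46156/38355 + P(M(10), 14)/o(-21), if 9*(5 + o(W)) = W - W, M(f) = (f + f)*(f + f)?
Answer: -3022244/38355 ≈ -78.797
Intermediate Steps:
M(f) = 4*f² (M(f) = (2*f)*(2*f) = 4*f²)
o(W) = -5 (o(W) = -5 + (W - W)/9 = -5 + (⅑)*0 = -5 + 0 = -5)
46156/38355 + P(M(10), 14)/o(-21) = 46156/38355 + (4*10²)/(-5) = 46156*(1/38355) + (4*100)*(-⅕) = 46156/38355 + 400*(-⅕) = 46156/38355 - 80 = -3022244/38355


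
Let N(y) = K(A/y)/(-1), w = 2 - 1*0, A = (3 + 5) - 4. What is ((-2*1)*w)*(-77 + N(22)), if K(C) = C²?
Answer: 37284/121 ≈ 308.13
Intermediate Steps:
A = 4 (A = 8 - 4 = 4)
w = 2 (w = 2 + 0 = 2)
N(y) = -16/y² (N(y) = (4/y)²/(-1) = (16/y²)*(-1) = -16/y²)
((-2*1)*w)*(-77 + N(22)) = (-2*1*2)*(-77 - 16/22²) = (-2*2)*(-77 - 16*1/484) = -4*(-77 - 4/121) = -4*(-9321/121) = 37284/121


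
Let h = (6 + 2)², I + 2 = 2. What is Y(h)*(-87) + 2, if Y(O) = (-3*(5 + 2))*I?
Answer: 2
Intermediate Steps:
I = 0 (I = -2 + 2 = 0)
h = 64 (h = 8² = 64)
Y(O) = 0 (Y(O) = -3*(5 + 2)*0 = -3*7*0 = -21*0 = 0)
Y(h)*(-87) + 2 = 0*(-87) + 2 = 0 + 2 = 2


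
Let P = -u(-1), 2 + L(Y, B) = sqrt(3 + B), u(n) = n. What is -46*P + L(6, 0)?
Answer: -48 + sqrt(3) ≈ -46.268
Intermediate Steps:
L(Y, B) = -2 + sqrt(3 + B)
P = 1 (P = -1*(-1) = 1)
-46*P + L(6, 0) = -46*1 + (-2 + sqrt(3 + 0)) = -46 + (-2 + sqrt(3)) = -48 + sqrt(3)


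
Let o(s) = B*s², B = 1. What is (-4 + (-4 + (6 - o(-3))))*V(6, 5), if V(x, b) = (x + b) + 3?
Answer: -154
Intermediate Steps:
V(x, b) = 3 + b + x (V(x, b) = (b + x) + 3 = 3 + b + x)
o(s) = s² (o(s) = 1*s² = s²)
(-4 + (-4 + (6 - o(-3))))*V(6, 5) = (-4 + (-4 + (6 - 1*(-3)²)))*(3 + 5 + 6) = (-4 + (-4 + (6 - 1*9)))*14 = (-4 + (-4 + (6 - 9)))*14 = (-4 + (-4 - 3))*14 = (-4 - 7)*14 = -11*14 = -154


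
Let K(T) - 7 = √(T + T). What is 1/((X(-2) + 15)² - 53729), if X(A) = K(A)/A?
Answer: -857564/45963509345 + 368*I/45963509345 ≈ -1.8658e-5 + 8.0064e-9*I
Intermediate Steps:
K(T) = 7 + √2*√T (K(T) = 7 + √(T + T) = 7 + √(2*T) = 7 + √2*√T)
X(A) = (7 + √2*√A)/A
1/((X(-2) + 15)² - 53729) = 1/(((7 + √2*√(-2))/(-2) + 15)² - 53729) = 1/((-(7 + √2*(I*√2))/2 + 15)² - 53729) = 1/((-(7 + 2*I)/2 + 15)² - 53729) = 1/(((-7/2 - I) + 15)² - 53729) = 1/((23/2 - I)² - 53729) = 1/(-53729 + (23/2 - I)²)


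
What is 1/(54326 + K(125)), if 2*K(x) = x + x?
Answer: 1/54451 ≈ 1.8365e-5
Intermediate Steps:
K(x) = x (K(x) = (x + x)/2 = (2*x)/2 = x)
1/(54326 + K(125)) = 1/(54326 + 125) = 1/54451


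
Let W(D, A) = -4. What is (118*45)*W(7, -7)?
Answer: -21240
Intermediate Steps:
(118*45)*W(7, -7) = (118*45)*(-4) = 5310*(-4) = -21240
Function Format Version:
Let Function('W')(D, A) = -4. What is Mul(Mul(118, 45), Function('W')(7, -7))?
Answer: -21240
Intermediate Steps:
Mul(Mul(118, 45), Function('W')(7, -7)) = Mul(Mul(118, 45), -4) = Mul(5310, -4) = -21240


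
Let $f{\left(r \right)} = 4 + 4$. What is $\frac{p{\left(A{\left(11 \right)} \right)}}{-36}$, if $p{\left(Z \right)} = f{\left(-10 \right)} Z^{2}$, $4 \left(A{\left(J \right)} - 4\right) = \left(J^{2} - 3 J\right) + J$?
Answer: $- \frac{13225}{72} \approx -183.68$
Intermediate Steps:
$f{\left(r \right)} = 8$
$A{\left(J \right)} = 4 - \frac{J}{2} + \frac{J^{2}}{4}$ ($A{\left(J \right)} = 4 + \frac{\left(J^{2} - 3 J\right) + J}{4} = 4 + \frac{J^{2} - 2 J}{4} = 4 + \left(- \frac{J}{2} + \frac{J^{2}}{4}\right) = 4 - \frac{J}{2} + \frac{J^{2}}{4}$)
$p{\left(Z \right)} = 8 Z^{2}$
$\frac{p{\left(A{\left(11 \right)} \right)}}{-36} = \frac{8 \left(4 - \frac{11}{2} + \frac{11^{2}}{4}\right)^{2}}{-36} = 8 \left(4 - \frac{11}{2} + \frac{1}{4} \cdot 121\right)^{2} \left(- \frac{1}{36}\right) = 8 \left(4 - \frac{11}{2} + \frac{121}{4}\right)^{2} \left(- \frac{1}{36}\right) = 8 \left(\frac{115}{4}\right)^{2} \left(- \frac{1}{36}\right) = 8 \cdot \frac{13225}{16} \left(- \frac{1}{36}\right) = \frac{13225}{2} \left(- \frac{1}{36}\right) = - \frac{13225}{72}$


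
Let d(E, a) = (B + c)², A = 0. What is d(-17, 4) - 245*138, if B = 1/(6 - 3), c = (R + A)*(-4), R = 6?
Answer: -299249/9 ≈ -33250.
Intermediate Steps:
c = -24 (c = (6 + 0)*(-4) = 6*(-4) = -24)
B = ⅓ (B = 1/3 = ⅓ ≈ 0.33333)
d(E, a) = 5041/9 (d(E, a) = (⅓ - 24)² = (-71/3)² = 5041/9)
d(-17, 4) - 245*138 = 5041/9 - 245*138 = 5041/9 - 33810 = -299249/9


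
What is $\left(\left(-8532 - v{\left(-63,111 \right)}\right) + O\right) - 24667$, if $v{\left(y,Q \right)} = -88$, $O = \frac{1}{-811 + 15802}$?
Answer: $- \frac{496367000}{14991} \approx -33111.0$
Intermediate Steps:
$O = \frac{1}{14991} \approx 6.6707 \cdot 10^{-5}$
$\left(\left(-8532 - v{\left(-63,111 \right)}\right) + O\right) - 24667 = \left(\left(-8532 - -88\right) + \frac{1}{14991}\right) - 24667 = \left(\left(-8532 + 88\right) + \frac{1}{14991}\right) - 24667 = \left(-8444 + \frac{1}{14991}\right) - 24667 = - \frac{126584003}{14991} - 24667 = - \frac{496367000}{14991}$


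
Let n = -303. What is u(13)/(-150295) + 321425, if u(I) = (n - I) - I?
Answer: 48308570704/150295 ≈ 3.2143e+5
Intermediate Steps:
u(I) = -303 - 2*I (u(I) = (-303 - I) - I = -303 - 2*I)
u(13)/(-150295) + 321425 = (-303 - 2*13)/(-150295) + 321425 = (-303 - 26)*(-1/150295) + 321425 = -329*(-1/150295) + 321425 = 329/150295 + 321425 = 48308570704/150295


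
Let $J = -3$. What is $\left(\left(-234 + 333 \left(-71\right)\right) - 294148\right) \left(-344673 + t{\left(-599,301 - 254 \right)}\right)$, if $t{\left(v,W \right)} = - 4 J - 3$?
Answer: $109611768600$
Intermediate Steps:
$t{\left(v,W \right)} = 9$ ($t{\left(v,W \right)} = \left(-4\right) \left(-3\right) - 3 = 12 - 3 = 9$)
$\left(\left(-234 + 333 \left(-71\right)\right) - 294148\right) \left(-344673 + t{\left(-599,301 - 254 \right)}\right) = \left(\left(-234 + 333 \left(-71\right)\right) - 294148\right) \left(-344673 + 9\right) = \left(\left(-234 - 23643\right) - 294148\right) \left(-344664\right) = \left(-23877 - 294148\right) \left(-344664\right) = \left(-318025\right) \left(-344664\right) = 109611768600$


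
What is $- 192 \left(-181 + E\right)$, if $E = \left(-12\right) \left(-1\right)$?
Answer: $32448$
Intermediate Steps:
$E = 12$
$- 192 \left(-181 + E\right) = - 192 \left(-181 + 12\right) = \left(-192\right) \left(-169\right) = 32448$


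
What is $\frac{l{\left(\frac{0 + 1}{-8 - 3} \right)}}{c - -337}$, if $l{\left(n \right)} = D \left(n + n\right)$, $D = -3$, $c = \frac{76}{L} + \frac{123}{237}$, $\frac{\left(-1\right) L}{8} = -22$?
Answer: $\frac{1896}{1174717} \approx 0.001614$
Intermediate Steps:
$L = 176$ ($L = \left(-8\right) \left(-22\right) = 176$)
$c = \frac{3305}{3476}$ ($c = \frac{76}{176} + \frac{123}{237} = 76 \cdot \frac{1}{176} + 123 \cdot \frac{1}{237} = \frac{19}{44} + \frac{41}{79} = \frac{3305}{3476} \approx 0.95081$)
$l{\left(n \right)} = - 6 n$ ($l{\left(n \right)} = - 3 \left(n + n\right) = - 3 \cdot 2 n = - 6 n$)
$\frac{l{\left(\frac{0 + 1}{-8 - 3} \right)}}{c - -337} = \frac{\left(-6\right) \frac{0 + 1}{-8 - 3}}{\frac{3305}{3476} - -337} = \frac{\left(-6\right) 1 \frac{1}{-11}}{\frac{3305}{3476} + 337} = \frac{\left(-6\right) 1 \left(- \frac{1}{11}\right)}{\frac{1174717}{3476}} = \left(-6\right) \left(- \frac{1}{11}\right) \frac{3476}{1174717} = \frac{6}{11} \cdot \frac{3476}{1174717} = \frac{1896}{1174717}$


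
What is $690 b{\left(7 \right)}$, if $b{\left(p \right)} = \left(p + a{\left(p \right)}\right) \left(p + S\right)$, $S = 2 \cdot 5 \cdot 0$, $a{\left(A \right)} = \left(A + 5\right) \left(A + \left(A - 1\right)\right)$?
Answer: $787290$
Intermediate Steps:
$a{\left(A \right)} = \left(-1 + 2 A\right) \left(5 + A\right)$ ($a{\left(A \right)} = \left(5 + A\right) \left(A + \left(A - 1\right)\right) = \left(5 + A\right) \left(A + \left(-1 + A\right)\right) = \left(5 + A\right) \left(-1 + 2 A\right) = \left(-1 + 2 A\right) \left(5 + A\right)$)
$S = 0$ ($S = 10 \cdot 0 = 0$)
$b{\left(p \right)} = p \left(-5 + 2 p^{2} + 10 p\right)$ ($b{\left(p \right)} = \left(p + \left(-5 + 2 p^{2} + 9 p\right)\right) \left(p + 0\right) = \left(-5 + 2 p^{2} + 10 p\right) p = p \left(-5 + 2 p^{2} + 10 p\right)$)
$690 b{\left(7 \right)} = 690 \cdot 7 \left(-5 + 2 \cdot 7^{2} + 10 \cdot 7\right) = 690 \cdot 7 \left(-5 + 2 \cdot 49 + 70\right) = 690 \cdot 7 \left(-5 + 98 + 70\right) = 690 \cdot 7 \cdot 163 = 690 \cdot 1141 = 787290$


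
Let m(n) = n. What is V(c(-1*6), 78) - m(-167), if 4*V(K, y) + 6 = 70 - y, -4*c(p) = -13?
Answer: 327/2 ≈ 163.50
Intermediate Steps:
c(p) = 13/4 (c(p) = -¼*(-13) = 13/4)
V(K, y) = 16 - y/4 (V(K, y) = -3/2 + (70 - y)/4 = -3/2 + (35/2 - y/4) = 16 - y/4)
V(c(-1*6), 78) - m(-167) = (16 - ¼*78) - 1*(-167) = (16 - 39/2) + 167 = -7/2 + 167 = 327/2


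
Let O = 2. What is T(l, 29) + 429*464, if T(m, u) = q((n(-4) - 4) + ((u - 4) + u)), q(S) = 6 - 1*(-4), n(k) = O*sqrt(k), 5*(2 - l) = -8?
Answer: 199066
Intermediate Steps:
l = 18/5 (l = 2 - 1/5*(-8) = 2 + 8/5 = 18/5 ≈ 3.6000)
n(k) = 2*sqrt(k)
q(S) = 10 (q(S) = 6 + 4 = 10)
T(m, u) = 10
T(l, 29) + 429*464 = 10 + 429*464 = 10 + 199056 = 199066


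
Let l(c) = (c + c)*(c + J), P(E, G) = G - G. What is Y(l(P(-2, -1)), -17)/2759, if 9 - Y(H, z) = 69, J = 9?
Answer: -60/2759 ≈ -0.021747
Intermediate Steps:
P(E, G) = 0
l(c) = 2*c*(9 + c) (l(c) = (c + c)*(c + 9) = (2*c)*(9 + c) = 2*c*(9 + c))
Y(H, z) = -60 (Y(H, z) = 9 - 1*69 = 9 - 69 = -60)
Y(l(P(-2, -1)), -17)/2759 = -60/2759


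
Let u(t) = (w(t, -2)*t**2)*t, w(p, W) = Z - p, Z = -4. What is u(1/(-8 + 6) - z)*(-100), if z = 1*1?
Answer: -3375/4 ≈ -843.75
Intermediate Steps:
z = 1
w(p, W) = -4 - p
u(t) = t**3*(-4 - t) (u(t) = ((-4 - t)*t**2)*t = (t**2*(-4 - t))*t = t**3*(-4 - t))
u(1/(-8 + 6) - z)*(-100) = ((1/(-8 + 6) - 1*1)**3*(-4 - (1/(-8 + 6) - 1*1)))*(-100) = ((1/(-2) - 1)**3*(-4 - (1/(-2) - 1)))*(-100) = ((-1/2 - 1)**3*(-4 - (-1/2 - 1)))*(-100) = ((-3/2)**3*(-4 - 1*(-3/2)))*(-100) = -27*(-4 + 3/2)/8*(-100) = -27/8*(-5/2)*(-100) = (135/16)*(-100) = -3375/4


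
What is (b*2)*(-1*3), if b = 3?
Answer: -18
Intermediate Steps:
(b*2)*(-1*3) = (3*2)*(-1*3) = 6*(-3) = -18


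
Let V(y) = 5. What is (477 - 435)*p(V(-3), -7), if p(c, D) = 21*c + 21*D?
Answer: -1764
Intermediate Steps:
p(c, D) = 21*D + 21*c
(477 - 435)*p(V(-3), -7) = (477 - 435)*(21*(-7) + 21*5) = 42*(-147 + 105) = 42*(-42) = -1764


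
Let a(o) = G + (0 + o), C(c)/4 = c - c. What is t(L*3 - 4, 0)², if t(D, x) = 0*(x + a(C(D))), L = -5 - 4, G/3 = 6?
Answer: 0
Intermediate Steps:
G = 18 (G = 3*6 = 18)
L = -9
C(c) = 0 (C(c) = 4*(c - c) = 4*0 = 0)
a(o) = 18 + o (a(o) = 18 + (0 + o) = 18 + o)
t(D, x) = 0 (t(D, x) = 0*(x + (18 + 0)) = 0*(x + 18) = 0*(18 + x) = 0)
t(L*3 - 4, 0)² = 0² = 0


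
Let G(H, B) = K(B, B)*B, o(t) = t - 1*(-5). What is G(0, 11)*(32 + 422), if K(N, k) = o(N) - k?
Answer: 24970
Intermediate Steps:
o(t) = 5 + t (o(t) = t + 5 = 5 + t)
K(N, k) = 5 + N - k (K(N, k) = (5 + N) - k = 5 + N - k)
G(H, B) = 5*B (G(H, B) = (5 + B - B)*B = 5*B)
G(0, 11)*(32 + 422) = (5*11)*(32 + 422) = 55*454 = 24970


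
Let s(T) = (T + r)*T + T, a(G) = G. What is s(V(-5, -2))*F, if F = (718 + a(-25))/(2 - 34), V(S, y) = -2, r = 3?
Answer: 693/8 ≈ 86.625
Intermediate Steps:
F = -693/32 (F = (718 - 25)/(2 - 34) = 693/(-32) = 693*(-1/32) = -693/32 ≈ -21.656)
s(T) = T + T*(3 + T) (s(T) = (T + 3)*T + T = (3 + T)*T + T = T*(3 + T) + T = T + T*(3 + T))
s(V(-5, -2))*F = -2*(4 - 2)*(-693/32) = -2*2*(-693/32) = -4*(-693/32) = 693/8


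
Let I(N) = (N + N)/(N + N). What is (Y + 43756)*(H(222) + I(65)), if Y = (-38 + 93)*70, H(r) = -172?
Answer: -8140626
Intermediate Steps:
Y = 3850 (Y = 55*70 = 3850)
I(N) = 1 (I(N) = (2*N)/((2*N)) = (2*N)*(1/(2*N)) = 1)
(Y + 43756)*(H(222) + I(65)) = (3850 + 43756)*(-172 + 1) = 47606*(-171) = -8140626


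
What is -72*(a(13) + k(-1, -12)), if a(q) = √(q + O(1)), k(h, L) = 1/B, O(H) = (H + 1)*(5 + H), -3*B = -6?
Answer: -396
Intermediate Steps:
B = 2 (B = -⅓*(-6) = 2)
O(H) = (1 + H)*(5 + H)
k(h, L) = ½ (k(h, L) = 1/2 = ½)
a(q) = √(12 + q) (a(q) = √(q + (5 + 1² + 6*1)) = √(q + (5 + 1 + 6)) = √(q + 12) = √(12 + q))
-72*(a(13) + k(-1, -12)) = -72*(√(12 + 13) + ½) = -72*(√25 + ½) = -72*(5 + ½) = -72*11/2 = -396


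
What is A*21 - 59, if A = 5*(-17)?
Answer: -1844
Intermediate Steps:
A = -85
A*21 - 59 = -85*21 - 59 = -1785 - 59 = -1844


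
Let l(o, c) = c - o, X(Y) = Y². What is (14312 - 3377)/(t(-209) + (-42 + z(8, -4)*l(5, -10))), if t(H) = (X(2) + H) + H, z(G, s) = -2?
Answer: -3645/142 ≈ -25.669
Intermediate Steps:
t(H) = 4 + 2*H (t(H) = (2² + H) + H = (4 + H) + H = 4 + 2*H)
(14312 - 3377)/(t(-209) + (-42 + z(8, -4)*l(5, -10))) = (14312 - 3377)/((4 + 2*(-209)) + (-42 - 2*(-10 - 1*5))) = 10935/((4 - 418) + (-42 - 2*(-10 - 5))) = 10935/(-414 + (-42 - 2*(-15))) = 10935/(-414 + (-42 + 30)) = 10935/(-414 - 12) = 10935/(-426) = 10935*(-1/426) = -3645/142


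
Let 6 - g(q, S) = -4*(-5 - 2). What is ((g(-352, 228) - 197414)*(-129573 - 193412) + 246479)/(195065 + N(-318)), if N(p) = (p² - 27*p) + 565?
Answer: 9109873277/43620 ≈ 2.0885e+5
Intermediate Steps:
g(q, S) = -22 (g(q, S) = 6 - (-4)*(-5 - 2) = 6 - (-4)*(-7) = 6 - 1*28 = 6 - 28 = -22)
N(p) = 565 + p² - 27*p
((g(-352, 228) - 197414)*(-129573 - 193412) + 246479)/(195065 + N(-318)) = ((-22 - 197414)*(-129573 - 193412) + 246479)/(195065 + (565 + (-318)² - 27*(-318))) = (-197436*(-322985) + 246479)/(195065 + (565 + 101124 + 8586)) = (63768866460 + 246479)/(195065 + 110275) = 63769112939/305340 = 63769112939*(1/305340) = 9109873277/43620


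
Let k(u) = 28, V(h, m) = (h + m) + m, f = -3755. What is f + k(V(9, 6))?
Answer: -3727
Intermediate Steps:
V(h, m) = h + 2*m
f + k(V(9, 6)) = -3755 + 28 = -3727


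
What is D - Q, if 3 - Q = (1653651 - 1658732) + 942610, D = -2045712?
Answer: -1108186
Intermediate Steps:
Q = -937526 (Q = 3 - ((1653651 - 1658732) + 942610) = 3 - (-5081 + 942610) = 3 - 1*937529 = 3 - 937529 = -937526)
D - Q = -2045712 - 1*(-937526) = -2045712 + 937526 = -1108186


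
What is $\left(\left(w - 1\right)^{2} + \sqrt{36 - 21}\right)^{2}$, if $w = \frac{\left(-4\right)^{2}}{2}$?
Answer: $\left(49 + \sqrt{15}\right)^{2} \approx 2795.6$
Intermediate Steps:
$w = 8$ ($w = 16 \cdot \frac{1}{2} = 8$)
$\left(\left(w - 1\right)^{2} + \sqrt{36 - 21}\right)^{2} = \left(\left(8 - 1\right)^{2} + \sqrt{36 - 21}\right)^{2} = \left(7^{2} + \sqrt{15}\right)^{2} = \left(49 + \sqrt{15}\right)^{2}$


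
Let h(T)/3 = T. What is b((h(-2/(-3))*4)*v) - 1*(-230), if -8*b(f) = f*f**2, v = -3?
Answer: 1958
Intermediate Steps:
h(T) = 3*T
b(f) = -f**3/8 (b(f) = -f*f**2/8 = -f**3/8)
b((h(-2/(-3))*4)*v) - 1*(-230) = -(((3*(-2/(-3)))*4)*(-3))**3/8 - 1*(-230) = -(((3*(-2*(-1/3)))*4)*(-3))**3/8 + 230 = -(((3*(2/3))*4)*(-3))**3/8 + 230 = -((2*4)*(-3))**3/8 + 230 = -(8*(-3))**3/8 + 230 = -1/8*(-24)**3 + 230 = -1/8*(-13824) + 230 = 1728 + 230 = 1958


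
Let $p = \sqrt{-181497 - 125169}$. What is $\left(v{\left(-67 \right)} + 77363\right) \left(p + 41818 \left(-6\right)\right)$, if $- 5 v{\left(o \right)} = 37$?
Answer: $- \frac{97045694424}{5} + \frac{3481002 i \sqrt{3786}}{5} \approx -1.9409 \cdot 10^{10} + 4.2838 \cdot 10^{7} i$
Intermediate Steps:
$p = 9 i \sqrt{3786}$ ($p = \sqrt{-306666} = 9 i \sqrt{3786} \approx 553.77 i$)
$v{\left(o \right)} = - \frac{37}{5}$ ($v{\left(o \right)} = \left(- \frac{1}{5}\right) 37 = - \frac{37}{5}$)
$\left(v{\left(-67 \right)} + 77363\right) \left(p + 41818 \left(-6\right)\right) = \left(- \frac{37}{5} + 77363\right) \left(9 i \sqrt{3786} + 41818 \left(-6\right)\right) = \frac{386778 \left(9 i \sqrt{3786} - 250908\right)}{5} = \frac{386778 \left(-250908 + 9 i \sqrt{3786}\right)}{5} = - \frac{97045694424}{5} + \frac{3481002 i \sqrt{3786}}{5}$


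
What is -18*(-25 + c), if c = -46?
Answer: 1278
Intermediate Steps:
-18*(-25 + c) = -18*(-25 - 46) = -18*(-71) = 1278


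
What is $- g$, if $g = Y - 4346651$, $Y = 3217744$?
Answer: $1128907$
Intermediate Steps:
$g = -1128907$ ($g = 3217744 - 4346651 = -1128907$)
$- g = \left(-1\right) \left(-1128907\right) = 1128907$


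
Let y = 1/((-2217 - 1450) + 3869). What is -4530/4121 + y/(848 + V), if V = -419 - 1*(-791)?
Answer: -1116369079/1015579240 ≈ -1.0992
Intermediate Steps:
V = 372 (V = -419 + 791 = 372)
y = 1/202 (y = 1/(-3667 + 3869) = 1/202 ≈ 0.0049505)
-4530/4121 + y/(848 + V) = -4530/4121 + 1/(202*(848 + 372)) = -4530*1/4121 + (1/202)/1220 = -4530/4121 + (1/202)*(1/1220) = -4530/4121 + 1/246440 = -1116369079/1015579240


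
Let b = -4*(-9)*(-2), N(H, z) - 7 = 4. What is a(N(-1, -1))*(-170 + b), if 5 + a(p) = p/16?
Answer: 8349/8 ≈ 1043.6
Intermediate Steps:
N(H, z) = 11 (N(H, z) = 7 + 4 = 11)
a(p) = -5 + p/16
b = -72 (b = 36*(-2) = -72)
a(N(-1, -1))*(-170 + b) = (-5 + (1/16)*11)*(-170 - 72) = (-5 + 11/16)*(-242) = -69/16*(-242) = 8349/8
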